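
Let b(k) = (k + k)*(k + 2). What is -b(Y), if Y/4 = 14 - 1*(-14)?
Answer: -25536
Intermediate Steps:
Y = 112 (Y = 4*(14 - 1*(-14)) = 4*(14 + 14) = 4*28 = 112)
b(k) = 2*k*(2 + k) (b(k) = (2*k)*(2 + k) = 2*k*(2 + k))
-b(Y) = -2*112*(2 + 112) = -2*112*114 = -1*25536 = -25536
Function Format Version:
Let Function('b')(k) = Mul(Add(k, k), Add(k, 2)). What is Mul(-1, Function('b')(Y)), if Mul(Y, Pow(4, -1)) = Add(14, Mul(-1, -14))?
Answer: -25536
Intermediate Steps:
Y = 112 (Y = Mul(4, Add(14, Mul(-1, -14))) = Mul(4, Add(14, 14)) = Mul(4, 28) = 112)
Function('b')(k) = Mul(2, k, Add(2, k)) (Function('b')(k) = Mul(Mul(2, k), Add(2, k)) = Mul(2, k, Add(2, k)))
Mul(-1, Function('b')(Y)) = Mul(-1, Mul(2, 112, Add(2, 112))) = Mul(-1, Mul(2, 112, 114)) = Mul(-1, 25536) = -25536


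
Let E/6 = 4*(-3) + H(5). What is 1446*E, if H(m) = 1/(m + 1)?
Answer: -102666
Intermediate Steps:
H(m) = 1/(1 + m)
E = -71 (E = 6*(4*(-3) + 1/(1 + 5)) = 6*(-12 + 1/6) = 6*(-12 + ⅙) = 6*(-71/6) = -71)
1446*E = 1446*(-71) = -102666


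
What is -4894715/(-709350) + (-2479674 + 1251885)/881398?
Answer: 172162994221/31260983565 ≈ 5.5073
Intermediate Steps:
-4894715/(-709350) + (-2479674 + 1251885)/881398 = -4894715*(-1/709350) - 1227789*1/881398 = 978943/141870 - 1227789/881398 = 172162994221/31260983565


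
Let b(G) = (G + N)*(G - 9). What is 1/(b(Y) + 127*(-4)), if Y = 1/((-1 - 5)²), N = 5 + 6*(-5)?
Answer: -1296/367991 ≈ -0.0035218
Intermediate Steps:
N = -25 (N = 5 - 30 = -25)
Y = 1/36 (Y = 1/((-6)²) = 1/36 ≈ 0.027778)
b(G) = (-25 + G)*(-9 + G) (b(G) = (G - 25)*(G - 9) = (-25 + G)*(-9 + G))
1/(b(Y) + 127*(-4)) = 1/((225 + (1/36)² - 34*1/36) + 127*(-4)) = 1/((225 + 1/1296 - 17/18) - 508) = 1/(290377/1296 - 508) = 1/(-367991/1296) = -1296/367991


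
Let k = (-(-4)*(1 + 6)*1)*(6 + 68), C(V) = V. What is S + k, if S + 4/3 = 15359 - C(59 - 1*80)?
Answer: 52352/3 ≈ 17451.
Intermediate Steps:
S = 46136/3 (S = -4/3 + (15359 - (59 - 1*80)) = -4/3 + (15359 - (59 - 80)) = -4/3 + (15359 - 1*(-21)) = -4/3 + (15359 + 21) = -4/3 + 15380 = 46136/3 ≈ 15379.)
k = 2072 (k = (-(-4)*7*1)*74 = (-2*(-14)*1)*74 = (28*1)*74 = 28*74 = 2072)
S + k = 46136/3 + 2072 = 52352/3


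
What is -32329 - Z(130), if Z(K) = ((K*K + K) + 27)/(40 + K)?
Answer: -5512987/170 ≈ -32429.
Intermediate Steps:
Z(K) = (27 + K + K**2)/(40 + K) (Z(K) = ((K**2 + K) + 27)/(40 + K) = ((K + K**2) + 27)/(40 + K) = (27 + K + K**2)/(40 + K))
-32329 - Z(130) = -32329 - (27 + 130 + 130**2)/(40 + 130) = -32329 - (27 + 130 + 16900)/170 = -32329 - 17057/170 = -5512987/170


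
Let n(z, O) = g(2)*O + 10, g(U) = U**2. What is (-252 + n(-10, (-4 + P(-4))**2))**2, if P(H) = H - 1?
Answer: 6724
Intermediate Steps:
P(H) = -1 + H
n(z, O) = 10 + 4*O (n(z, O) = 2**2*O + 10 = 4*O + 10 = 10 + 4*O)
(-252 + n(-10, (-4 + P(-4))**2))**2 = (-252 + (10 + 4*(-4 + (-1 - 4))**2))**2 = (-252 + (10 + 4*(-4 - 5)**2))**2 = (-252 + (10 + 4*(-9)**2))**2 = (-252 + (10 + 4*81))**2 = (-252 + (10 + 324))**2 = (-252 + 334)**2 = 82**2 = 6724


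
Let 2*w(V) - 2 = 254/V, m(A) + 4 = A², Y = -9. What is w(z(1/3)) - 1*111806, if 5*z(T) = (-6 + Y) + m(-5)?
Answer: -670195/6 ≈ -1.1170e+5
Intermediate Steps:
m(A) = -4 + A²
z(T) = 6/5 (z(T) = ((-6 - 9) + (-4 + (-5)²))/5 = (-15 + (-4 + 25))/5 = (-15 + 21)/5 = (⅕)*6 = 6/5)
w(V) = 1 + 127/V (w(V) = 1 + (254/V)/2 = 1 + 127/V)
w(z(1/3)) - 1*111806 = (127 + 6/5)/(6/5) - 1*111806 = (⅚)*(641/5) - 111806 = 641/6 - 111806 = -670195/6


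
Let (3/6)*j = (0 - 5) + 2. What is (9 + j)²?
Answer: 9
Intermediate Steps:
j = -6 (j = 2*((0 - 5) + 2) = 2*(-5 + 2) = 2*(-3) = -6)
(9 + j)² = (9 - 6)² = 3² = 9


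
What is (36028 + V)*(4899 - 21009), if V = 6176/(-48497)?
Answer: -28148096651400/48497 ≈ -5.8041e+8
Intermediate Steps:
V = -6176/48497 (V = 6176*(-1/48497) = -6176/48497 ≈ -0.12735)
(36028 + V)*(4899 - 21009) = (36028 - 6176/48497)*(4899 - 21009) = (1747243740/48497)*(-16110) = -28148096651400/48497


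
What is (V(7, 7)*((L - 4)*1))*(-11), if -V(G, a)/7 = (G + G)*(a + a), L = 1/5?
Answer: -286748/5 ≈ -57350.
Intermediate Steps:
L = 1/5 ≈ 0.20000
V(G, a) = -28*G*a (V(G, a) = -7*(G + G)*(a + a) = -7*2*G*2*a = -28*G*a)
(V(7, 7)*((L - 4)*1))*(-11) = ((-28*7*7)*((1/5 - 4)*1))*(-11) = -(-26068)/5*(-11) = -1372*(-19/5)*(-11) = (26068/5)*(-11) = -286748/5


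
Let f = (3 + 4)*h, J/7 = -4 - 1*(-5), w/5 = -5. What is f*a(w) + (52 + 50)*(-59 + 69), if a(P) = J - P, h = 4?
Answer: 1916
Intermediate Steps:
w = -25 (w = 5*(-5) = -25)
J = 7 (J = 7*(-4 - 1*(-5)) = 7*(-4 + 5) = 7*1 = 7)
f = 28 (f = (3 + 4)*4 = 7*4 = 28)
a(P) = 7 - P
f*a(w) + (52 + 50)*(-59 + 69) = 28*(7 - 1*(-25)) + (52 + 50)*(-59 + 69) = 28*(7 + 25) + 102*10 = 28*32 + 1020 = 896 + 1020 = 1916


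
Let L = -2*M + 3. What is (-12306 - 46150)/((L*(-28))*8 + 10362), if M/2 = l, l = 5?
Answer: -29228/7085 ≈ -4.1253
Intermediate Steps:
M = 10 (M = 2*5 = 10)
L = -17 (L = -2*10 + 3 = -20 + 3 = -17)
(-12306 - 46150)/((L*(-28))*8 + 10362) = (-12306 - 46150)/(-17*(-28)*8 + 10362) = -58456/(476*8 + 10362) = -58456/(3808 + 10362) = -58456/14170 = -58456*1/14170 = -29228/7085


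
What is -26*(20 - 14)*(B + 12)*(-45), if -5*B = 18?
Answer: 58968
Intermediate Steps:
B = -18/5 (B = -⅕*18 = -18/5 ≈ -3.6000)
-26*(20 - 14)*(B + 12)*(-45) = -26*(20 - 14)*(-18/5 + 12)*(-45) = -156*42/5*(-45) = -26*252/5*(-45) = -6552/5*(-45) = 58968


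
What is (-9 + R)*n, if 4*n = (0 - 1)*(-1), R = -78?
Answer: -87/4 ≈ -21.750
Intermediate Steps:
n = 1/4 (n = ((0 - 1)*(-1))/4 = (-1*(-1))/4 = (1/4)*1 = 1/4 ≈ 0.25000)
(-9 + R)*n = (-9 - 78)*(1/4) = -87*1/4 = -87/4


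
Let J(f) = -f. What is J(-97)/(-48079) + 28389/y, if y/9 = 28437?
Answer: 446696410/4101667569 ≈ 0.10891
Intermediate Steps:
y = 255933 (y = 9*28437 = 255933)
J(-97)/(-48079) + 28389/y = -1*(-97)/(-48079) + 28389/255933 = 97*(-1/48079) + 28389*(1/255933) = -97/48079 + 9463/85311 = 446696410/4101667569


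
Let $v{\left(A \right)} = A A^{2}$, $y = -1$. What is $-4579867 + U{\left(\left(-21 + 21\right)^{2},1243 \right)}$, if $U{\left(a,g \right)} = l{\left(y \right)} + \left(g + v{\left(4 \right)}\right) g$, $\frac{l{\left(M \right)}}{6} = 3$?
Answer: $-2955248$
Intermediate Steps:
$v{\left(A \right)} = A^{3}$
$l{\left(M \right)} = 18$ ($l{\left(M \right)} = 6 \cdot 3 = 18$)
$U{\left(a,g \right)} = 18 + g \left(64 + g\right)$ ($U{\left(a,g \right)} = 18 + \left(g + 4^{3}\right) g = 18 + \left(g + 64\right) g = 18 + \left(64 + g\right) g = 18 + g \left(64 + g\right)$)
$-4579867 + U{\left(\left(-21 + 21\right)^{2},1243 \right)} = -4579867 + \left(18 + 1243^{2} + 64 \cdot 1243\right) = -4579867 + \left(18 + 1545049 + 79552\right) = -4579867 + 1624619 = -2955248$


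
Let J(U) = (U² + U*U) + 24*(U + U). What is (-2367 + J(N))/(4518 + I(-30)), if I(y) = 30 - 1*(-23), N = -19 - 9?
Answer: -2143/4571 ≈ -0.46883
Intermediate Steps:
N = -28
I(y) = 53 (I(y) = 30 + 23 = 53)
J(U) = 2*U² + 48*U (J(U) = (U² + U²) + 24*(2*U) = 2*U² + 48*U)
(-2367 + J(N))/(4518 + I(-30)) = (-2367 + 2*(-28)*(24 - 28))/(4518 + 53) = (-2367 + 2*(-28)*(-4))/4571 = (-2367 + 224)*(1/4571) = -2143*1/4571 = -2143/4571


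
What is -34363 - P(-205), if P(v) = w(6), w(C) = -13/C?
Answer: -206165/6 ≈ -34361.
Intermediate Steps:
P(v) = -13/6
-34363 - P(-205) = -34363 - 1*(-13/6) = -34363 + 13/6 = -206165/6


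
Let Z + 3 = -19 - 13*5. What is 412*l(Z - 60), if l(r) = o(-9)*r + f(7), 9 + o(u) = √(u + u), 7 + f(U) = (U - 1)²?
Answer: 557024 - 181692*I*√2 ≈ 5.5702e+5 - 2.5695e+5*I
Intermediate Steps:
Z = -87 (Z = -3 + (-19 - 13*5) = -3 + (-19 - 1*65) = -3 + (-19 - 65) = -3 - 84 = -87)
f(U) = -7 + (-1 + U)² (f(U) = -7 + (U - 1)² = -7 + (-1 + U)²)
o(u) = -9 + √2*√u (o(u) = -9 + √(u + u) = -9 + √(2*u) = -9 + √2*√u)
l(r) = 29 + r*(-9 + 3*I*√2) (l(r) = (-9 + √2*√(-9))*r + (-7 + (-1 + 7)²) = (-9 + √2*(3*I))*r + (-7 + 6²) = (-9 + 3*I*√2)*r + (-7 + 36) = r*(-9 + 3*I*√2) + 29 = 29 + r*(-9 + 3*I*√2))
412*l(Z - 60) = 412*(29 - 3*(-87 - 60)*(3 - I*√2)) = 412*(29 - 3*(-147)*(3 - I*√2)) = 412*(29 + (1323 - 441*I*√2)) = 412*(1352 - 441*I*√2) = 557024 - 181692*I*√2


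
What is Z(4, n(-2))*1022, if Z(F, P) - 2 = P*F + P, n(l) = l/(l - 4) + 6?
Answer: 103222/3 ≈ 34407.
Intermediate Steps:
n(l) = 6 + l/(-4 + l) (n(l) = l/(-4 + l) + 6 = 6 + l/(-4 + l))
Z(F, P) = 2 + P + F*P (Z(F, P) = 2 + (P*F + P) = 2 + (F*P + P) = 2 + (P + F*P) = 2 + P + F*P)
Z(4, n(-2))*1022 = (2 + (-24 + 7*(-2))/(-4 - 2) + 4*((-24 + 7*(-2))/(-4 - 2)))*1022 = (2 + (-24 - 14)/(-6) + 4*((-24 - 14)/(-6)))*1022 = (2 - ⅙*(-38) + 4*(-⅙*(-38)))*1022 = (2 + 19/3 + 4*(19/3))*1022 = (2 + 19/3 + 76/3)*1022 = (101/3)*1022 = 103222/3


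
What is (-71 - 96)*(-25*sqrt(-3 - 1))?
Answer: 8350*I ≈ 8350.0*I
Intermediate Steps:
(-71 - 96)*(-25*sqrt(-3 - 1)) = -(-4175)*sqrt(-4) = -(-4175)*2*I = -(-8350)*I = 8350*I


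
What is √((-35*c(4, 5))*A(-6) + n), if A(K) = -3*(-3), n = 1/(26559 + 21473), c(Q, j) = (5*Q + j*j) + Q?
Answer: I*√2225604504838/12008 ≈ 124.24*I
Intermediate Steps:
c(Q, j) = j² + 6*Q (c(Q, j) = (5*Q + j²) + Q = (j² + 5*Q) + Q = j² + 6*Q)
n = 1/48032 ≈ 2.0819e-5
A(K) = 9
√((-35*c(4, 5))*A(-6) + n) = √(-35*(5² + 6*4)*9 + 1/48032) = √(-35*(25 + 24)*9 + 1/48032) = √(-35*49*9 + 1/48032) = √(-1715*9 + 1/48032) = √(-15435 + 1/48032) = √(-741373919/48032) = I*√2225604504838/12008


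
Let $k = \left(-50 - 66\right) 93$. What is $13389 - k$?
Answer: $24177$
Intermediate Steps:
$k = -10788$ ($k = \left(-116\right) 93 = -10788$)
$13389 - k = 13389 - -10788 = 13389 + 10788 = 24177$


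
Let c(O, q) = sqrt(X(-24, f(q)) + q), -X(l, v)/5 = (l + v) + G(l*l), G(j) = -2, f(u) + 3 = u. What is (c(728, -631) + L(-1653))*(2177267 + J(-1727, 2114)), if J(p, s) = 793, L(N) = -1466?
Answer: -3193035960 + 2178060*sqrt(2669) ≈ -3.0805e+9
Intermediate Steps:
f(u) = -3 + u
X(l, v) = 10 - 5*l - 5*v (X(l, v) = -5*((l + v) - 2) = -5*(-2 + l + v) = 10 - 5*l - 5*v)
c(O, q) = sqrt(145 - 4*q) (c(O, q) = sqrt((10 - 5*(-24) - 5*(-3 + q)) + q) = sqrt((10 + 120 + (15 - 5*q)) + q) = sqrt((145 - 5*q) + q) = sqrt(145 - 4*q))
(c(728, -631) + L(-1653))*(2177267 + J(-1727, 2114)) = (sqrt(145 - 4*(-631)) - 1466)*(2177267 + 793) = (sqrt(145 + 2524) - 1466)*2178060 = (sqrt(2669) - 1466)*2178060 = (-1466 + sqrt(2669))*2178060 = -3193035960 + 2178060*sqrt(2669)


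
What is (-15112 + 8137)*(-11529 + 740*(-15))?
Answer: 157837275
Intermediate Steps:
(-15112 + 8137)*(-11529 + 740*(-15)) = -6975*(-11529 - 11100) = -6975*(-22629) = 157837275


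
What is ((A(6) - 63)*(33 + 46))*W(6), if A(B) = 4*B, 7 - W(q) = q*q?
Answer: 89349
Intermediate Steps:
W(q) = 7 - q**2 (W(q) = 7 - q*q = 7 - q**2)
((A(6) - 63)*(33 + 46))*W(6) = ((4*6 - 63)*(33 + 46))*(7 - 1*6**2) = ((24 - 63)*79)*(7 - 1*36) = (-39*79)*(7 - 36) = -3081*(-29) = 89349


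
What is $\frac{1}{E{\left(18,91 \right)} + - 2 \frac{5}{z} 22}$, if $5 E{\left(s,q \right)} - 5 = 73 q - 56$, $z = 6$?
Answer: $\frac{15}{19226} \approx 0.00078019$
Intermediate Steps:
$E{\left(s,q \right)} = - \frac{51}{5} + \frac{73 q}{5}$ ($E{\left(s,q \right)} = 1 + \frac{73 q - 56}{5} = 1 + \frac{-56 + 73 q}{5} = 1 + \left(- \frac{56}{5} + \frac{73 q}{5}\right) = - \frac{51}{5} + \frac{73 q}{5}$)
$\frac{1}{E{\left(18,91 \right)} + - 2 \frac{5}{z} 22} = \frac{1}{\left(- \frac{51}{5} + \frac{73}{5} \cdot 91\right) + - 2 \cdot \frac{5}{6} \cdot 22} = \frac{1}{\left(- \frac{51}{5} + \frac{6643}{5}\right) + - 2 \cdot 5 \cdot \frac{1}{6} \cdot 22} = \frac{1}{\frac{6592}{5} + \left(-2\right) \frac{5}{6} \cdot 22} = \frac{1}{\frac{6592}{5} - \frac{110}{3}} = \frac{1}{\frac{19226}{15}} = \frac{15}{19226}$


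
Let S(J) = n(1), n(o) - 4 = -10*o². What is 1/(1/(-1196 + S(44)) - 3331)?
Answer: -1202/4003863 ≈ -0.00030021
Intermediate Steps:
n(o) = 4 - 10*o²
S(J) = -6 (S(J) = 4 - 10*1² = 4 - 10*1 = 4 - 10 = -6)
1/(1/(-1196 + S(44)) - 3331) = 1/(1/(-1196 - 6) - 3331) = 1/(1/(-1202) - 3331) = 1/(-1/1202 - 3331) = 1/(-4003863/1202) = -1202/4003863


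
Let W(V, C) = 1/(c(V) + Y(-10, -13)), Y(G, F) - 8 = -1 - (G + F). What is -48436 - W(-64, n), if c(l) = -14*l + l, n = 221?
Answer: -41751833/862 ≈ -48436.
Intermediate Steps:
Y(G, F) = 7 - F - G (Y(G, F) = 8 + (-1 - (G + F)) = 8 + (-1 - (F + G)) = 8 + (-1 + (-F - G)) = 8 + (-1 - F - G) = 7 - F - G)
c(l) = -13*l
W(V, C) = 1/(30 - 13*V) (W(V, C) = 1/(-13*V + (7 - 1*(-13) - 1*(-10))) = 1/(-13*V + (7 + 13 + 10)) = 1/(-13*V + 30) = 1/(30 - 13*V))
-48436 - W(-64, n) = -48436 - (-1)/(-30 + 13*(-64)) = -48436 - (-1)/(-30 - 832) = -48436 - (-1)/(-862) = -48436 - (-1)*(-1)/862 = -48436 - 1*1/862 = -48436 - 1/862 = -41751833/862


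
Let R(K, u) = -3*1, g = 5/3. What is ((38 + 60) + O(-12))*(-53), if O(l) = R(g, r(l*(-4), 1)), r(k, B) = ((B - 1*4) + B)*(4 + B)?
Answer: -5035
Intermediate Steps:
r(k, B) = (-4 + 2*B)*(4 + B) (r(k, B) = ((B - 4) + B)*(4 + B) = ((-4 + B) + B)*(4 + B) = (-4 + 2*B)*(4 + B))
g = 5/3 (g = 5*(⅓) = 5/3 ≈ 1.6667)
R(K, u) = -3
O(l) = -3
((38 + 60) + O(-12))*(-53) = ((38 + 60) - 3)*(-53) = (98 - 3)*(-53) = 95*(-53) = -5035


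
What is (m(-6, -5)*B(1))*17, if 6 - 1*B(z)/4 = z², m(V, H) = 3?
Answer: 1020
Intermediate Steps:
B(z) = 24 - 4*z²
(m(-6, -5)*B(1))*17 = (3*(24 - 4*1²))*17 = (3*(24 - 4*1))*17 = (3*(24 - 4))*17 = (3*20)*17 = 60*17 = 1020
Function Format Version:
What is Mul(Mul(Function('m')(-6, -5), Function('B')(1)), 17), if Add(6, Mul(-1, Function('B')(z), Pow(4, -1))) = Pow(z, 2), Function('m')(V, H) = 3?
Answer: 1020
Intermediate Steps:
Function('B')(z) = Add(24, Mul(-4, Pow(z, 2)))
Mul(Mul(Function('m')(-6, -5), Function('B')(1)), 17) = Mul(Mul(3, Add(24, Mul(-4, Pow(1, 2)))), 17) = Mul(Mul(3, Add(24, Mul(-4, 1))), 17) = Mul(Mul(3, Add(24, -4)), 17) = Mul(Mul(3, 20), 17) = Mul(60, 17) = 1020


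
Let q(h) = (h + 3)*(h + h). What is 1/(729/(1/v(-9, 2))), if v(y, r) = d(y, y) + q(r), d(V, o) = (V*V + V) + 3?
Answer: 1/69255 ≈ 1.4439e-5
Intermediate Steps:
d(V, o) = 3 + V + V**2 (d(V, o) = (V**2 + V) + 3 = (V + V**2) + 3 = 3 + V + V**2)
q(h) = 2*h*(3 + h) (q(h) = (3 + h)*(2*h) = 2*h*(3 + h))
v(y, r) = 3 + y + y**2 + 2*r*(3 + r) (v(y, r) = (3 + y + y**2) + 2*r*(3 + r) = 3 + y + y**2 + 2*r*(3 + r))
1/(729/(1/v(-9, 2))) = 1/(729/(1/(3 - 9 + (-9)**2 + 2*2*(3 + 2)))) = 1/(729/(1/(3 - 9 + 81 + 2*2*5))) = 1/(729/(1/(3 - 9 + 81 + 20))) = 1/(729/(1/95)) = 1/(729*95) = 1/69255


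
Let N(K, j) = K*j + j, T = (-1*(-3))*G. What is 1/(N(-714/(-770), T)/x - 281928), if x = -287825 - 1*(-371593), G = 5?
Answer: -460724/129890995713 ≈ -3.5470e-6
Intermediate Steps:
x = 83768 (x = -287825 + 371593 = 83768)
T = 15 (T = -1*(-3)*5 = 3*5 = 15)
N(K, j) = j + K*j
1/(N(-714/(-770), T)/x - 281928) = 1/((15*(1 - 714/(-770)))/83768 - 281928) = 1/((15*(1 - 714*(-1/770)))*(1/83768) - 281928) = 1/((15*(1 + 51/55))*(1/83768) - 281928) = 1/((15*(106/55))*(1/83768) - 281928) = 1/((318/11)*(1/83768) - 281928) = 1/(159/460724 - 281928) = 1/(-129890995713/460724) = -460724/129890995713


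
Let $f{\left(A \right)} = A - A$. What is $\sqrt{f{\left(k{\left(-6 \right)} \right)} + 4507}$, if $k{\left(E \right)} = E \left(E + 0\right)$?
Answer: $\sqrt{4507} \approx 67.134$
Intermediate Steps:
$k{\left(E \right)} = E^{2}$ ($k{\left(E \right)} = E E = E^{2}$)
$f{\left(A \right)} = 0$
$\sqrt{f{\left(k{\left(-6 \right)} \right)} + 4507} = \sqrt{0 + 4507} = \sqrt{4507}$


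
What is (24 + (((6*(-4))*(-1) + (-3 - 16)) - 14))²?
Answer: 225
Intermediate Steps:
(24 + (((6*(-4))*(-1) + (-3 - 16)) - 14))² = (24 + ((-24*(-1) - 19) - 14))² = (24 + ((24 - 19) - 14))² = (24 + (5 - 14))² = (24 - 9)² = 15² = 225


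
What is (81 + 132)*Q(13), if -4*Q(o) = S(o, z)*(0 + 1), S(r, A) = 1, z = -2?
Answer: -213/4 ≈ -53.250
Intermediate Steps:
Q(o) = -¼ (Q(o) = -(0 + 1)/4 = -1/4 = -¼*1 = -¼)
(81 + 132)*Q(13) = (81 + 132)*(-¼) = 213*(-¼) = -213/4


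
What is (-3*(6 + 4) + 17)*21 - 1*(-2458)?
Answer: 2185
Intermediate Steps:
(-3*(6 + 4) + 17)*21 - 1*(-2458) = (-3*10 + 17)*21 + 2458 = (-30 + 17)*21 + 2458 = -13*21 + 2458 = -273 + 2458 = 2185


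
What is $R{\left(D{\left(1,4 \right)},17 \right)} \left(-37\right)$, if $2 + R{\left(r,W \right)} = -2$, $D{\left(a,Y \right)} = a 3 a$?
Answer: $148$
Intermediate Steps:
$D{\left(a,Y \right)} = 3 a^{2}$ ($D{\left(a,Y \right)} = 3 a a = 3 a^{2}$)
$R{\left(r,W \right)} = -4$ ($R{\left(r,W \right)} = -2 - 2 = -4$)
$R{\left(D{\left(1,4 \right)},17 \right)} \left(-37\right) = \left(-4\right) \left(-37\right) = 148$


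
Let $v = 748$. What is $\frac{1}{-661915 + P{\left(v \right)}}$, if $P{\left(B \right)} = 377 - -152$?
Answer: $- \frac{1}{661386} \approx -1.512 \cdot 10^{-6}$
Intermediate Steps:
$P{\left(B \right)} = 529$ ($P{\left(B \right)} = 377 + 152 = 529$)
$\frac{1}{-661915 + P{\left(v \right)}} = \frac{1}{-661915 + 529} = \frac{1}{-661386} = - \frac{1}{661386}$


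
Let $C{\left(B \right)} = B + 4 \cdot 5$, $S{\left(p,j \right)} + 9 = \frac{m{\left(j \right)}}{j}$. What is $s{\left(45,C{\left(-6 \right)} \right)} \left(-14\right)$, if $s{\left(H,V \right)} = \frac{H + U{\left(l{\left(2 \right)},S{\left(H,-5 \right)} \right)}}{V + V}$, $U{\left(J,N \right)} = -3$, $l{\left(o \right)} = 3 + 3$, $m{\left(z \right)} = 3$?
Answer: $-21$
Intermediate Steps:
$S{\left(p,j \right)} = -9 + \frac{3}{j}$
$l{\left(o \right)} = 6$
$C{\left(B \right)} = 20 + B$ ($C{\left(B \right)} = B + 20 = 20 + B$)
$s{\left(H,V \right)} = \frac{-3 + H}{2 V}$ ($s{\left(H,V \right)} = \frac{H - 3}{V + V} = \frac{-3 + H}{2 V}$)
$s{\left(45,C{\left(-6 \right)} \right)} \left(-14\right) = \frac{-3 + 45}{2 \left(20 - 6\right)} \left(-14\right) = \frac{1}{2} \cdot \frac{1}{14} \cdot 42 \left(-14\right) = \frac{3}{2} \left(-14\right) = -21$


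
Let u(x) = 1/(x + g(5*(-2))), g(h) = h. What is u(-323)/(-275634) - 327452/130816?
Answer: -3756943636291/1500886666944 ≈ -2.5032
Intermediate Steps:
u(x) = 1/(-10 + x) (u(x) = 1/(x + 5*(-2)) = 1/(x - 10) = 1/(-10 + x))
u(-323)/(-275634) - 327452/130816 = 1/(-10 - 323*(-275634)) - 327452/130816 = -1/275634/(-333) - 327452*1/130816 = -1/333*(-1/275634) - 81863/32704 = 1/91786122 - 81863/32704 = -3756943636291/1500886666944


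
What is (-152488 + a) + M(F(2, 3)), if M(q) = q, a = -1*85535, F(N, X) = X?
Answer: -238020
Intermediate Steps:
a = -85535
(-152488 + a) + M(F(2, 3)) = (-152488 - 85535) + 3 = -238023 + 3 = -238020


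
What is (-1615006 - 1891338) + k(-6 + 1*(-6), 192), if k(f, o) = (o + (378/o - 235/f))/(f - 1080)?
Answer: -28275159593/8064 ≈ -3.5063e+6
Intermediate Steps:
k(f, o) = (o - 235/f + 378/o)/(-1080 + f) (k(f, o) = (o + (-235/f + 378/o))/(-1080 + f) = (o - 235/f + 378/o)/(-1080 + f))
(-1615006 - 1891338) + k(-6 + 1*(-6), 192) = (-1615006 - 1891338) + (-235*192 + 378*(-6 + 1*(-6)) + (-6 + 1*(-6))*192**2)/((-6 + 1*(-6))*192*(-1080 + (-6 + 1*(-6)))) = -3506344 + (1/192)*(-45120 + 378*(-6 - 6) + (-6 - 6)*36864)/(-6 - 6*(-1080 + (-6 - 6))) = -3506344 + (1/192)*(-45120 + 378*(-12) - 12*36864)/(-12*(-1080 - 12)) = -3506344 - 1/12*1/192*(-45120 - 4536 - 442368)/(-1092) = -3506344 - 1/12*1/192*(-1/1092)*(-492024) = -3506344 - 1577/8064 = -28275159593/8064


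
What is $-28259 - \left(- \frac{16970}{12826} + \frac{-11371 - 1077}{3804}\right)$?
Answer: $- \frac{172316917126}{6098763} \approx -28254.0$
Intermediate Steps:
$-28259 - \left(- \frac{16970}{12826} + \frac{-11371 - 1077}{3804}\right) = -28259 - \left(\left(-16970\right) \frac{1}{12826} + \left(-11371 - 1077\right) \frac{1}{3804}\right) = -28259 - \left(- \frac{8485}{6413} - \frac{3112}{951}\right) = -28259 - - \frac{28026491}{6098763} = -28259 + \frac{28026491}{6098763} = - \frac{172316917126}{6098763}$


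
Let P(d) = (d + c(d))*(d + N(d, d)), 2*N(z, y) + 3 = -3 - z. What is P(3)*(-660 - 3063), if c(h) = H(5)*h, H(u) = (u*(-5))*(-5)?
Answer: 2110941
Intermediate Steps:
H(u) = 25*u (H(u) = -5*u*(-5) = 25*u)
c(h) = 125*h (c(h) = (25*5)*h = 125*h)
N(z, y) = -3 - z/2 (N(z, y) = -3/2 + (-3 - z)/2 = -3/2 + (-3/2 - z/2) = -3 - z/2)
P(d) = 126*d*(-3 + d/2) (P(d) = (d + 125*d)*(d + (-3 - d/2)) = (126*d)*(-3 + d/2) = 126*d*(-3 + d/2))
P(3)*(-660 - 3063) = (63*3*(-6 + 3))*(-660 - 3063) = (63*3*(-3))*(-3723) = -567*(-3723) = 2110941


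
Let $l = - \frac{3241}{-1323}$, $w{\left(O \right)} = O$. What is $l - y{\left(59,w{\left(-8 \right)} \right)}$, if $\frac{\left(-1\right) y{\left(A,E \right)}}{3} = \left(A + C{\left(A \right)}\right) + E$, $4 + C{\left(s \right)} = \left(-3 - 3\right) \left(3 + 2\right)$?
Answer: $\frac{10102}{189} \approx 53.45$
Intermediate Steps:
$C{\left(s \right)} = -34$ ($C{\left(s \right)} = -4 + \left(-3 - 3\right) \left(3 + 2\right) = -4 - 30 = -34$)
$y{\left(A,E \right)} = 102 - 3 A - 3 E$ ($y{\left(A,E \right)} = - 3 \left(\left(A - 34\right) + E\right) = - 3 \left(\left(-34 + A\right) + E\right) = - 3 \left(-34 + A + E\right) = 102 - 3 A - 3 E$)
$l = \frac{463}{189}$ ($l = \left(-3241\right) \left(- \frac{1}{1323}\right) = \frac{463}{189} \approx 2.4497$)
$l - y{\left(59,w{\left(-8 \right)} \right)} = \frac{463}{189} - \left(102 - 177 - -24\right) = \frac{463}{189} - \left(102 - 177 + 24\right) = \frac{463}{189} - -51 = \frac{463}{189} + 51 = \frac{10102}{189}$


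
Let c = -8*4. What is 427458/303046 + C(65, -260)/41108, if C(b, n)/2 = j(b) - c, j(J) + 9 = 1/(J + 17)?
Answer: 360510764913/255381106844 ≈ 1.4117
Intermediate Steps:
j(J) = -9 + 1/(17 + J) (j(J) = -9 + 1/(J + 17) = -9 + 1/(17 + J))
c = -32
C(b, n) = 64 + 2*(-152 - 9*b)/(17 + b) (C(b, n) = 2*((-152 - 9*b)/(17 + b) - 1*(-32)) = 2*((-152 - 9*b)/(17 + b) + 32) = 2*(32 + (-152 - 9*b)/(17 + b)) = 64 + 2*(-152 - 9*b)/(17 + b))
427458/303046 + C(65, -260)/41108 = 427458/303046 + (2*(392 + 23*65)/(17 + 65))/41108 = 427458*(1/303046) + (2*(392 + 1495)/82)*(1/41108) = 213729/151523 + (2*(1/82)*1887)*(1/41108) = 213729/151523 + (1887/41)*(1/41108) = 213729/151523 + 1887/1685428 = 360510764913/255381106844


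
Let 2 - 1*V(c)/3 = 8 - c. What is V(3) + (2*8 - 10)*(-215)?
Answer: -1299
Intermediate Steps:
V(c) = -18 + 3*c (V(c) = 6 - 3*(8 - c) = 6 + (-24 + 3*c) = -18 + 3*c)
V(3) + (2*8 - 10)*(-215) = (-18 + 3*3) + (2*8 - 10)*(-215) = (-18 + 9) + (16 - 10)*(-215) = -9 + 6*(-215) = -9 - 1290 = -1299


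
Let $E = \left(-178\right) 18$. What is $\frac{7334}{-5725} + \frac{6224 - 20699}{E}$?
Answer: $\frac{19790413}{6114300} \approx 3.2367$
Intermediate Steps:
$E = -3204$
$\frac{7334}{-5725} + \frac{6224 - 20699}{E} = \frac{7334}{-5725} + \frac{6224 - 20699}{-3204} = 7334 \left(- \frac{1}{5725}\right) + \left(6224 - 20699\right) \left(- \frac{1}{3204}\right) = - \frac{7334}{5725} - - \frac{4825}{1068} = - \frac{7334}{5725} + \frac{4825}{1068} = \frac{19790413}{6114300}$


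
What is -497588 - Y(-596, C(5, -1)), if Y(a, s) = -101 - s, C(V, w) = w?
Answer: -497488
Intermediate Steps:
-497588 - Y(-596, C(5, -1)) = -497588 - (-101 - 1*(-1)) = -497588 - (-101 + 1) = -497588 - 1*(-100) = -497588 + 100 = -497488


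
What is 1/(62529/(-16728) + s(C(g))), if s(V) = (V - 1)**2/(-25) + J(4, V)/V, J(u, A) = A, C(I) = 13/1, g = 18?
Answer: -139400/1184619 ≈ -0.11767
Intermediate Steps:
C(I) = 13 (C(I) = 13*1 = 13)
s(V) = 1 - (-1 + V)**2/25 (s(V) = (V - 1)**2/(-25) + V/V = (-1 + V)**2*(-1/25) + 1 = -(-1 + V)**2/25 + 1 = 1 - (-1 + V)**2/25)
1/(62529/(-16728) + s(C(g))) = 1/(62529/(-16728) + (1 - (-1 + 13)**2/25)) = 1/(62529*(-1/16728) + (1 - 1/25*12**2)) = 1/(-20843/5576 + (1 - 1/25*144)) = 1/(-20843/5576 + (1 - 144/25)) = 1/(-20843/5576 - 119/25) = 1/(-1184619/139400) = -139400/1184619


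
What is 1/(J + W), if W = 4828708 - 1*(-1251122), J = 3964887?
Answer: 1/10044717 ≈ 9.9555e-8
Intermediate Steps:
W = 6079830 (W = 4828708 + 1251122 = 6079830)
1/(J + W) = 1/(3964887 + 6079830) = 1/10044717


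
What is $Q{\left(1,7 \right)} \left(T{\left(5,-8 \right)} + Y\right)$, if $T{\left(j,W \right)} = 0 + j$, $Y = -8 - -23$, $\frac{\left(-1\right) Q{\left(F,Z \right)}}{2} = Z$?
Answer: $-280$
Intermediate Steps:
$Q{\left(F,Z \right)} = - 2 Z$
$Y = 15$ ($Y = -8 + 23 = 15$)
$T{\left(j,W \right)} = j$
$Q{\left(1,7 \right)} \left(T{\left(5,-8 \right)} + Y\right) = \left(-2\right) 7 \left(5 + 15\right) = \left(-14\right) 20 = -280$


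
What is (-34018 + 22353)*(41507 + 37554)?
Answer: -922246565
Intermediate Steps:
(-34018 + 22353)*(41507 + 37554) = -11665*79061 = -922246565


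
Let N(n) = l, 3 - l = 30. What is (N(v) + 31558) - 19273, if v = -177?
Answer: 12258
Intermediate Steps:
l = -27 (l = 3 - 1*30 = 3 - 30 = -27)
N(n) = -27
(N(v) + 31558) - 19273 = (-27 + 31558) - 19273 = 31531 - 19273 = 12258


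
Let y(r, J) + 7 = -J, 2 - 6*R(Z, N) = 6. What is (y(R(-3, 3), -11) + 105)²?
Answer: 11881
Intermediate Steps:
R(Z, N) = -⅔ (R(Z, N) = ⅓ - ⅙*6 = ⅓ - 1 = -⅔)
y(r, J) = -7 - J
(y(R(-3, 3), -11) + 105)² = ((-7 - 1*(-11)) + 105)² = ((-7 + 11) + 105)² = (4 + 105)² = 109² = 11881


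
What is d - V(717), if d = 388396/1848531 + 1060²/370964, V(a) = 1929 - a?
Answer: -207223478935516/171434613471 ≈ -1208.8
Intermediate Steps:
d = 555272591336/171434613471 (d = 388396*(1/1848531) + 1123600*(1/370964) = 388396/1848531 + 280900/92741 = 555272591336/171434613471 ≈ 3.2390)
d - V(717) = 555272591336/171434613471 - (1929 - 1*717) = 555272591336/171434613471 - (1929 - 717) = 555272591336/171434613471 - 1*1212 = 555272591336/171434613471 - 1212 = -207223478935516/171434613471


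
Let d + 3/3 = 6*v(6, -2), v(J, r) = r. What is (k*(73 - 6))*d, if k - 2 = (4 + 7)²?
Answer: -107133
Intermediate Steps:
d = -13 (d = -1 + 6*(-2) = -1 - 12 = -13)
k = 123 (k = 2 + (4 + 7)² = 2 + 11² = 2 + 121 = 123)
(k*(73 - 6))*d = (123*(73 - 6))*(-13) = (123*67)*(-13) = 8241*(-13) = -107133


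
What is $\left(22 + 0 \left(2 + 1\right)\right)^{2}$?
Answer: $484$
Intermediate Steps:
$\left(22 + 0 \left(2 + 1\right)\right)^{2} = \left(22 + 0 \cdot 3\right)^{2} = \left(22 + 0\right)^{2} = 22^{2} = 484$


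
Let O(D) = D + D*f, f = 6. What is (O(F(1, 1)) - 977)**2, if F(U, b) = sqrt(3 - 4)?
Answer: 954480 - 13678*I ≈ 9.5448e+5 - 13678.0*I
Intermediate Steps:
F(U, b) = I (F(U, b) = sqrt(-1) = I)
O(D) = 7*D (O(D) = D + D*6 = D + 6*D = 7*D)
(O(F(1, 1)) - 977)**2 = (7*I - 977)**2 = (-977 + 7*I)**2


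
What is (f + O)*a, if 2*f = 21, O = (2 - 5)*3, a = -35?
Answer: -105/2 ≈ -52.500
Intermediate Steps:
O = -9 (O = -3*3 = -9)
f = 21/2 (f = (½)*21 = 21/2 ≈ 10.500)
(f + O)*a = (21/2 - 9)*(-35) = (3/2)*(-35) = -105/2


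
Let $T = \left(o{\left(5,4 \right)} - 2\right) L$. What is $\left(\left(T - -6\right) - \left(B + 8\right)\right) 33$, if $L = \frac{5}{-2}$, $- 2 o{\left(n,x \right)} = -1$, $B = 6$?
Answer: $- \frac{561}{4} \approx -140.25$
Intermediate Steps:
$o{\left(n,x \right)} = \frac{1}{2}$ ($o{\left(n,x \right)} = \left(- \frac{1}{2}\right) \left(-1\right) = \frac{1}{2}$)
$L = - \frac{5}{2}$ ($L = 5 \left(- \frac{1}{2}\right) = - \frac{5}{2} \approx -2.5$)
$T = \frac{15}{4}$ ($T = \left(\frac{1}{2} - 2\right) \left(- \frac{5}{2}\right) = \left(- \frac{3}{2}\right) \left(- \frac{5}{2}\right) = \frac{15}{4} \approx 3.75$)
$\left(\left(T - -6\right) - \left(B + 8\right)\right) 33 = \left(\left(\frac{15}{4} - -6\right) - \left(6 + 8\right)\right) 33 = \left(\left(\frac{15}{4} + 6\right) - 14\right) 33 = \left(\frac{39}{4} - 14\right) 33 = \left(- \frac{17}{4}\right) 33 = - \frac{561}{4}$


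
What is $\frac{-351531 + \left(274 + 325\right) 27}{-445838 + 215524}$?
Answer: $\frac{167679}{115157} \approx 1.4561$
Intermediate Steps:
$\frac{-351531 + \left(274 + 325\right) 27}{-445838 + 215524} = \frac{-351531 + 599 \cdot 27}{-230314} = \left(-351531 + 16173\right) \left(- \frac{1}{230314}\right) = \left(-335358\right) \left(- \frac{1}{230314}\right) = \frac{167679}{115157}$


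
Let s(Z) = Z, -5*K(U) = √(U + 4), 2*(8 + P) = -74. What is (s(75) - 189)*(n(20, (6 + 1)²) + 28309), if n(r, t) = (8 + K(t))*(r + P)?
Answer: -3204426 - 570*√53 ≈ -3.2086e+6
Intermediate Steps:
P = -45 (P = -8 + (½)*(-74) = -8 - 37 = -45)
K(U) = -√(4 + U)/5 (K(U) = -√(U + 4)/5 = -√(4 + U)/5)
n(r, t) = (-45 + r)*(8 - √(4 + t)/5) (n(r, t) = (8 - √(4 + t)/5)*(r - 45) = (8 - √(4 + t)/5)*(-45 + r) = (-45 + r)*(8 - √(4 + t)/5))
(s(75) - 189)*(n(20, (6 + 1)²) + 28309) = (75 - 189)*((-360 + 8*20 + 9*√(4 + (6 + 1)²) - ⅕*20*√(4 + (6 + 1)²)) + 28309) = -114*((-360 + 160 + 9*√(4 + 7²) - ⅕*20*√(4 + 7²)) + 28309) = -114*((-360 + 160 + 9*√(4 + 49) - ⅕*20*√(4 + 49)) + 28309) = -114*((-360 + 160 + 9*√53 - ⅕*20*√53) + 28309) = -114*((-360 + 160 + 9*√53 - 4*√53) + 28309) = -114*((-200 + 5*√53) + 28309) = -114*(28109 + 5*√53) = -3204426 - 570*√53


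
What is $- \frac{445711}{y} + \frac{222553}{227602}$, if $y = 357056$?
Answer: $- \frac{1570059361}{5804761408} \approx -0.27048$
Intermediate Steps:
$- \frac{445711}{y} + \frac{222553}{227602} = - \frac{445711}{357056} + \frac{222553}{227602} = \left(-445711\right) \frac{1}{357056} + 222553 \cdot \frac{1}{227602} = - \frac{63673}{51008} + \frac{222553}{227602} = - \frac{1570059361}{5804761408}$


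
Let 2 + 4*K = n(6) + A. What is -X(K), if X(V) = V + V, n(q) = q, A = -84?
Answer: 40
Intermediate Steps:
K = -20 (K = -½ + (6 - 84)/4 = -½ + (¼)*(-78) = -½ - 39/2 = -20)
X(V) = 2*V
-X(K) = -2*(-20) = -1*(-40) = 40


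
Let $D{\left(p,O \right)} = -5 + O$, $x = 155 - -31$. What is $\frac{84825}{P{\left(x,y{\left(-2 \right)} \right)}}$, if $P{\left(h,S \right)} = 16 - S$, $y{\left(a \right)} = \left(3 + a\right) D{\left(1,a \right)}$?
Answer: $\frac{84825}{23} \approx 3688.0$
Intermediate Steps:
$x = 186$ ($x = 155 + 31 = 186$)
$y{\left(a \right)} = \left(-5 + a\right) \left(3 + a\right)$ ($y{\left(a \right)} = \left(3 + a\right) \left(-5 + a\right) = \left(-5 + a\right) \left(3 + a\right)$)
$\frac{84825}{P{\left(x,y{\left(-2 \right)} \right)}} = \frac{84825}{16 - \left(-5 - 2\right) \left(3 - 2\right)} = \frac{84825}{16 - \left(-7\right) 1} = \frac{84825}{16 - -7} = \frac{84825}{16 + 7} = \frac{84825}{23}$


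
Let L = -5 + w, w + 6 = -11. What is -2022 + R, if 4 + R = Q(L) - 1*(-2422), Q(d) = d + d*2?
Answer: 330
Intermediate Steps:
w = -17 (w = -6 - 11 = -17)
L = -22 (L = -5 - 17 = -22)
Q(d) = 3*d (Q(d) = d + 2*d = 3*d)
R = 2352 (R = -4 + (3*(-22) - 1*(-2422)) = -4 + (-66 + 2422) = -4 + 2356 = 2352)
-2022 + R = -2022 + 2352 = 330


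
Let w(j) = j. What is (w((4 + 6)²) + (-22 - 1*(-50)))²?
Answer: 16384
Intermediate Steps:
(w((4 + 6)²) + (-22 - 1*(-50)))² = ((4 + 6)² + (-22 - 1*(-50)))² = (10² + (-22 + 50))² = (100 + 28)² = 128² = 16384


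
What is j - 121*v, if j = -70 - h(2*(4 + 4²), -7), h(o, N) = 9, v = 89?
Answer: -10848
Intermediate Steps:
j = -79 (j = -70 - 1*9 = -70 - 9 = -79)
j - 121*v = -79 - 121*89 = -79 - 10769 = -10848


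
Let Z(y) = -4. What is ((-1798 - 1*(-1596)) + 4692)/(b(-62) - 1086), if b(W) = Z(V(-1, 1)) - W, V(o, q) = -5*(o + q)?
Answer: -2245/514 ≈ -4.3677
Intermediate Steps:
V(o, q) = -5*o - 5*q
b(W) = -4 - W
((-1798 - 1*(-1596)) + 4692)/(b(-62) - 1086) = ((-1798 - 1*(-1596)) + 4692)/((-4 - 1*(-62)) - 1086) = ((-1798 + 1596) + 4692)/((-4 + 62) - 1086) = (-202 + 4692)/(58 - 1086) = 4490/(-1028) = 4490*(-1/1028) = -2245/514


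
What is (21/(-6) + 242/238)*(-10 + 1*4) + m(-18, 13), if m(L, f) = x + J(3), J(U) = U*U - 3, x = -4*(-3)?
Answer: 3915/119 ≈ 32.899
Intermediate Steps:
x = 12
J(U) = -3 + U² (J(U) = U² - 3 = -3 + U²)
m(L, f) = 18 (m(L, f) = 12 + (-3 + 3²) = 12 + (-3 + 9) = 12 + 6 = 18)
(21/(-6) + 242/238)*(-10 + 1*4) + m(-18, 13) = (21/(-6) + 242/238)*(-10 + 1*4) + 18 = (21*(-⅙) + 242*(1/238))*(-10 + 4) + 18 = (-7/2 + 121/119)*(-6) + 18 = -591/238*(-6) + 18 = 1773/119 + 18 = 3915/119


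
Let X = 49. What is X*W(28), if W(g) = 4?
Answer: 196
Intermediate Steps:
X*W(28) = 49*4 = 196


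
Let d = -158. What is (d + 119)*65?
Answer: -2535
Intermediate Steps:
(d + 119)*65 = (-158 + 119)*65 = -39*65 = -2535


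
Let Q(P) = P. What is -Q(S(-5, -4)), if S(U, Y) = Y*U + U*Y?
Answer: -40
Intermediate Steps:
S(U, Y) = 2*U*Y (S(U, Y) = U*Y + U*Y = 2*U*Y)
-Q(S(-5, -4)) = -2*(-5)*(-4) = -1*40 = -40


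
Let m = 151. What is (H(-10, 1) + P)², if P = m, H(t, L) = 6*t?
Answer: 8281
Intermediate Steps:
P = 151
(H(-10, 1) + P)² = (6*(-10) + 151)² = (-60 + 151)² = 91² = 8281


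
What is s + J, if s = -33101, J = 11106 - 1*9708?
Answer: -31703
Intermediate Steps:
J = 1398 (J = 11106 - 9708 = 1398)
s + J = -33101 + 1398 = -31703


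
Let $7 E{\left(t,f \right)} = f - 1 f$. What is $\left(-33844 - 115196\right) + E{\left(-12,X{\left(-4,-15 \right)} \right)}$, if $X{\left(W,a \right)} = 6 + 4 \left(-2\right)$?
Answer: $-149040$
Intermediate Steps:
$X{\left(W,a \right)} = -2$ ($X{\left(W,a \right)} = 6 - 8 = -2$)
$E{\left(t,f \right)} = 0$ ($E{\left(t,f \right)} = \frac{f - 1 f}{7} = \frac{f - f}{7} = \frac{1}{7} \cdot 0 = 0$)
$\left(-33844 - 115196\right) + E{\left(-12,X{\left(-4,-15 \right)} \right)} = \left(-33844 - 115196\right) + 0 = -149040 + 0 = -149040$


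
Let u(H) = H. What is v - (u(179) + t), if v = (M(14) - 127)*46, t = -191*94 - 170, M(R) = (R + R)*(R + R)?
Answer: 48167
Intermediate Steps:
M(R) = 4*R² (M(R) = (2*R)*(2*R) = 4*R²)
t = -18124 (t = -17954 - 170 = -18124)
v = 30222 (v = (4*14² - 127)*46 = (4*196 - 127)*46 = (784 - 127)*46 = 657*46 = 30222)
v - (u(179) + t) = 30222 - (179 - 18124) = 30222 - 1*(-17945) = 30222 + 17945 = 48167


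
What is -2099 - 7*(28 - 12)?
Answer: -2211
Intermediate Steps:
-2099 - 7*(28 - 12) = -2099 - 7*16 = -2099 - 1*112 = -2099 - 112 = -2211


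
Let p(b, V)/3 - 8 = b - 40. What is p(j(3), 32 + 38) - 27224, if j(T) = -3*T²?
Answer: -27401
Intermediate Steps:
p(b, V) = -96 + 3*b (p(b, V) = 24 + 3*(b - 40) = 24 + 3*(-40 + b) = 24 + (-120 + 3*b) = -96 + 3*b)
p(j(3), 32 + 38) - 27224 = (-96 + 3*(-3*3²)) - 27224 = (-96 + 3*(-3*9)) - 27224 = (-96 + 3*(-27)) - 27224 = (-96 - 81) - 27224 = -177 - 27224 = -27401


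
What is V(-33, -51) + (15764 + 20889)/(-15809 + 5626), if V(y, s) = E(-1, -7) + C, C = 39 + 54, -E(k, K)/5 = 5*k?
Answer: 1164941/10183 ≈ 114.40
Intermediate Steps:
E(k, K) = -25*k
C = 93
V(y, s) = 118 (V(y, s) = -25*(-1) + 93 = 25 + 93 = 118)
V(-33, -51) + (15764 + 20889)/(-15809 + 5626) = 118 + (15764 + 20889)/(-15809 + 5626) = 118 + 36653/(-10183) = 118 + 36653*(-1/10183) = 118 - 36653/10183 = 1164941/10183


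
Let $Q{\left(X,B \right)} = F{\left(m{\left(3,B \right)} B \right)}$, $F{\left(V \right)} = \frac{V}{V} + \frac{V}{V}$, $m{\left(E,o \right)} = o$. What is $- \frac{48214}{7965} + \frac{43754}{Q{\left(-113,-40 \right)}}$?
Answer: $\frac{174202091}{7965} \approx 21871.0$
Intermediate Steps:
$F{\left(V \right)} = 2$ ($F{\left(V \right)} = 1 + 1 = 2$)
$Q{\left(X,B \right)} = 2$
$- \frac{48214}{7965} + \frac{43754}{Q{\left(-113,-40 \right)}} = - \frac{48214}{7965} + \frac{43754}{2} = \left(-48214\right) \frac{1}{7965} + 43754 \cdot \frac{1}{2} = - \frac{48214}{7965} + 21877 = \frac{174202091}{7965}$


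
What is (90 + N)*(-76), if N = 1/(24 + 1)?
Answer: -171076/25 ≈ -6843.0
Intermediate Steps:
N = 1/25 ≈ 0.040000
(90 + N)*(-76) = (90 + 1/25)*(-76) = (2251/25)*(-76) = -171076/25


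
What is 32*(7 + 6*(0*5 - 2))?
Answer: -160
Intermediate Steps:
32*(7 + 6*(0*5 - 2)) = 32*(7 + 6*(0 - 2)) = 32*(7 + 6*(-2)) = 32*(7 - 12) = 32*(-5) = -160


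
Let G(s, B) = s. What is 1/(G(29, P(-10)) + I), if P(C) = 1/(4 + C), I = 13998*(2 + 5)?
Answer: 1/98015 ≈ 1.0203e-5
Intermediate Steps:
I = 97986 (I = 13998*7 = 97986)
1/(G(29, P(-10)) + I) = 1/(29 + 97986) = 1/98015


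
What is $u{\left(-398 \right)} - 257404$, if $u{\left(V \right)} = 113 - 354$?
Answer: $-257645$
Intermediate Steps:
$u{\left(V \right)} = -241$
$u{\left(-398 \right)} - 257404 = -241 - 257404 = -257645$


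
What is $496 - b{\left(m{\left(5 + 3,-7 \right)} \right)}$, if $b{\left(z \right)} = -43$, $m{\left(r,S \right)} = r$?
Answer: $539$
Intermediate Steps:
$496 - b{\left(m{\left(5 + 3,-7 \right)} \right)} = 496 - -43 = 496 + 43 = 539$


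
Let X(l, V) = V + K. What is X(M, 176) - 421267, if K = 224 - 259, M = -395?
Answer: -421126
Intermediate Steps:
K = -35
X(l, V) = -35 + V (X(l, V) = V - 35 = -35 + V)
X(M, 176) - 421267 = (-35 + 176) - 421267 = 141 - 421267 = -421126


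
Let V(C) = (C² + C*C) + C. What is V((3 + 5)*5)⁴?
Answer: 110199605760000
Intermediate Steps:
V(C) = C + 2*C² (V(C) = (C² + C²) + C = 2*C² + C = C + 2*C²)
V((3 + 5)*5)⁴ = (((3 + 5)*5)*(1 + 2*((3 + 5)*5)))⁴ = ((8*5)*(1 + 2*(8*5)))⁴ = (40*(1 + 2*40))⁴ = (40*(1 + 80))⁴ = (40*81)⁴ = 3240⁴ = 110199605760000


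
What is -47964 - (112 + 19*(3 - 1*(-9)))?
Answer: -48304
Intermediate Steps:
-47964 - (112 + 19*(3 - 1*(-9))) = -47964 - (112 + 19*(3 + 9)) = -47964 - (112 + 19*12) = -47964 - (112 + 228) = -47964 - 1*340 = -47964 - 340 = -48304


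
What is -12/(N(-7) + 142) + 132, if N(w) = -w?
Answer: 19656/149 ≈ 131.92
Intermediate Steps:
-12/(N(-7) + 142) + 132 = -12/(-1*(-7) + 142) + 132 = -12/(7 + 142) + 132 = -12/149 + 132 = 19656/149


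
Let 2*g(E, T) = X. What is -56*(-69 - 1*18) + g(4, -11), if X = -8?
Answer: 4868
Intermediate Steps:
g(E, T) = -4 (g(E, T) = (1/2)*(-8) = -4)
-56*(-69 - 1*18) + g(4, -11) = -56*(-69 - 1*18) - 4 = -56*(-69 - 18) - 4 = -56*(-87) - 4 = 4872 - 4 = 4868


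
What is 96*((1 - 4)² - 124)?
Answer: -11040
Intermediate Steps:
96*((1 - 4)² - 124) = 96*((-3)² - 124) = 96*(9 - 124) = 96*(-115) = -11040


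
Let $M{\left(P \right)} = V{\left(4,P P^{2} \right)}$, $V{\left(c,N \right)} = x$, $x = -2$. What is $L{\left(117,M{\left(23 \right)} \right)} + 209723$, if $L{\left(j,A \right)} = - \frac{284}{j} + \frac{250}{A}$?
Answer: $\frac{24522682}{117} \approx 2.096 \cdot 10^{5}$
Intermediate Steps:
$V{\left(c,N \right)} = -2$
$M{\left(P \right)} = -2$
$L{\left(117,M{\left(23 \right)} \right)} + 209723 = \left(- \frac{284}{117} + \frac{250}{-2}\right) + 209723 = \left(\left(-284\right) \frac{1}{117} + 250 \left(- \frac{1}{2}\right)\right) + 209723 = \left(- \frac{284}{117} - 125\right) + 209723 = - \frac{14909}{117} + 209723 = \frac{24522682}{117}$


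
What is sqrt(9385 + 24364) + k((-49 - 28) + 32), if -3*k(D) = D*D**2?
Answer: 30375 + sqrt(33749) ≈ 30559.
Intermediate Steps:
k(D) = -D**3/3 (k(D) = -D*D**2/3 = -D**3/3)
sqrt(9385 + 24364) + k((-49 - 28) + 32) = sqrt(9385 + 24364) - ((-49 - 28) + 32)**3/3 = sqrt(33749) - (-77 + 32)**3/3 = sqrt(33749) - 1/3*(-45)**3 = sqrt(33749) - 1/3*(-91125) = sqrt(33749) + 30375 = 30375 + sqrt(33749)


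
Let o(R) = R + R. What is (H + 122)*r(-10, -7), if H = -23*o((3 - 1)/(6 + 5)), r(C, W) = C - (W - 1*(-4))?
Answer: -8750/11 ≈ -795.45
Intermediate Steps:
o(R) = 2*R
r(C, W) = -4 + C - W (r(C, W) = C - (W + 4) = C - (4 + W) = C + (-4 - W) = -4 + C - W)
H = -92/11 (H = -46*(3 - 1)/(6 + 5) = -46*2/11 = -23*4/11 = -92/11 ≈ -8.3636)
(H + 122)*r(-10, -7) = (-92/11 + 122)*(-4 - 10 - 1*(-7)) = 1250*(-4 - 10 + 7)/11 = (1250/11)*(-7) = -8750/11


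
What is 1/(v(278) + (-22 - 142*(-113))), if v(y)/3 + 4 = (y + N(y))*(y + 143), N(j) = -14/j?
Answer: 139/51021673 ≈ 2.7243e-6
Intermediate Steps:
v(y) = -12 + 3*(143 + y)*(y - 14/y) (v(y) = -12 + 3*((y - 14/y)*(y + 143)) = -12 + 3*((y - 14/y)*(143 + y)) = -12 + 3*((143 + y)*(y - 14/y)) = -12 + 3*(143 + y)*(y - 14/y))
1/(v(278) + (-22 - 142*(-113))) = 1/((-54 - 6006/278 + 3*278**2 + 429*278) + (-22 - 142*(-113))) = 1/((-54 - 6006*1/278 + 3*77284 + 119262) + (-22 + 16046)) = 1/((-54 - 3003/139 + 231852 + 119262) + 16024) = 1/(48794337/139 + 16024) = 1/(51021673/139) = 139/51021673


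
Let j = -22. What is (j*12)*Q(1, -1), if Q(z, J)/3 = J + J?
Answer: 1584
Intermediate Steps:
Q(z, J) = 6*J (Q(z, J) = 3*(J + J) = 3*(2*J) = 6*J)
(j*12)*Q(1, -1) = (-22*12)*(6*(-1)) = -264*(-6) = 1584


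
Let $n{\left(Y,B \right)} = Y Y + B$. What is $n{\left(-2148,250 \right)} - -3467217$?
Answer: $8081371$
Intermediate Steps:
$n{\left(Y,B \right)} = B + Y^{2}$ ($n{\left(Y,B \right)} = Y^{2} + B = B + Y^{2}$)
$n{\left(-2148,250 \right)} - -3467217 = \left(250 + \left(-2148\right)^{2}\right) - -3467217 = \left(250 + 4613904\right) + 3467217 = 4614154 + 3467217 = 8081371$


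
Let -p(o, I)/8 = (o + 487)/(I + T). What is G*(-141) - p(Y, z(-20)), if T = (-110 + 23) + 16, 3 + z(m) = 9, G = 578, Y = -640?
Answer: -5296146/65 ≈ -81479.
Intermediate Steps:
z(m) = 6 (z(m) = -3 + 9 = 6)
T = -71 (T = -87 + 16 = -71)
p(o, I) = -8*(487 + o)/(-71 + I) (p(o, I) = -8*(o + 487)/(I - 71) = -8*(487 + o)/(-71 + I))
G*(-141) - p(Y, z(-20)) = 578*(-141) - 8*(-487 - 1*(-640))/(-71 + 6) = -81498 - 8*(-487 + 640)/(-65) = -81498 - 8*(-1)*153/65 = -81498 - 1*(-1224/65) = -81498 + 1224/65 = -5296146/65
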